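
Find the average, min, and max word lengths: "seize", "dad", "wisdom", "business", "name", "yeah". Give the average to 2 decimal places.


Lengths: "seize"=5, "dad"=3, "wisdom"=6, "business"=8, "name"=4, "yeah"=4
Sum = 30, Count = 6
Average = 30/6 = 5.00
= avg=5.00, min=3, max=8


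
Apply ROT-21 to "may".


Word: "may"
Shift: 21
Each letter → (letter + shift) mod 26:
  'm' (12) + 21 = 7 → 'h'
  'a' (0) + 21 = 21 → 'v'
  'y' (24) + 21 = 19 → 't'
Result = "hvt"


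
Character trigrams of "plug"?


Word: "plug" (length 4)
Number of trigrams = 4 - 3 + 1 = 2
  Position 0: "plu"
  Position 1: "lug"
Trigrams = "plu", "lug"


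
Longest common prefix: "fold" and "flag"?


Word 1: "fold"
Word 2: "flag"
Comparing from start:
  Pos 0: 'f' == 'f'
  Pos 1: 'o' != 'l' (stop)
LCP = "f" (length 1)


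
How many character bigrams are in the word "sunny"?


Word: "sunny" (length 5)
Number of 2-grams = length - 2 + 1 = 5 - 2 + 1
= 4


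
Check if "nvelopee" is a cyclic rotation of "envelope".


Word: "envelope", Candidate: "nvelopee"
Method: check if candidate is substring of word+word
"envelopeenvelope" contains "nvelopee"? Yes
Is rotation = Yes


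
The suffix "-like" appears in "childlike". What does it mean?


Suffix: -like
Example: childlike = child + -like
Meaning = resembling


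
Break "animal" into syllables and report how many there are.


Word: "animal"
Syllable breakdown: an-i-mal
Counting: 3 parts
= 3 syllables


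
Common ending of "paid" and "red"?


Word 1: "paid"
Word 2: "red"
Comparing from end:
  Pos -1: 'd' == 'd'
  Pos -2: 'i' != 'e' (stop)
LCS = "d" (length 1)


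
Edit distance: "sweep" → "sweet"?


Word 1: "sweep" (length 5)
Word 2: "sweet" (length 5)
One optimal edit sequence (insert/delete/substitute each cost 1):
  1. keep 's'
  2. keep 'w'
  3. keep 'e'
  4. keep 'e'
  5. substitute 'p' -> 't'  (+1)
Total edit operations: 1
Edit distance = 1


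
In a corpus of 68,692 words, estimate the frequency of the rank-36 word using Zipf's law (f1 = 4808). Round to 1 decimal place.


Zipf's law: f(r) = f(1) / r
f(1) = 4808
f(36) = 4808 / 36
= 133.6 occurrences


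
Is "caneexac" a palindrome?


Word: "caneexac"
Reversed: "caxeenac"
Forward == Backward? caneexac != caxeenac
Palindrome = No


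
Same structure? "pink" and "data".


Pattern of "pink": [0, 1, 2, 3]
Pattern of "data": [0, 1, 2, 1]
Patterns do not match
Same pattern = No


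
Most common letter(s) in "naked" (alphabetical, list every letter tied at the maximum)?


Word: "naked"
Letter counts:
  'a': 1
  'd': 1
  'e': 1
  'k': 1
  'n': 1
Maximum count = 1
Most frequent = 'a', 'd', 'e', 'k', 'n' (1 time each)


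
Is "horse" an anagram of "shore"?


Word 1: "shore" → sorted: ehors
Word 2: "horse" → sorted: ehors
Same letters? ehors == ehors
Anagram = Yes


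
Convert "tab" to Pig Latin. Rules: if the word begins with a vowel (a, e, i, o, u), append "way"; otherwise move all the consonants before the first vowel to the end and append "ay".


Word: "tab"
Starts with consonant(s) → move to end, add 'ay'
Consonant cluster: "t"
Pig Latin = "abtay"


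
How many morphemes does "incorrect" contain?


Word: "incorrect"
Morphemes: in- | correct
Each morpheme carries meaning
= 2 morphemes


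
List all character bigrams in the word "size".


Word: "size" (length 4)
Number of bigrams = 4 - 2 + 1 = 3
  Position 0: "si"
  Position 1: "iz"
  Position 2: "ze"
Bigrams = "si", "iz", "ze"


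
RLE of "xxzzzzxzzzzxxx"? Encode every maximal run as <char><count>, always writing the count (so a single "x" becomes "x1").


String: "xxzzzzxzzzzxxx"
Scanning for consecutive runs:
  'x' x 2
  'z' x 4
  'x' x 1
  'z' x 4
  'x' x 3
RLE = "x2z4x1z4x3"


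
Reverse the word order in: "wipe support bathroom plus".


Original: "wipe support bathroom plus"
Words (1..n): wipe | support | bathroom | plus
Reversed (n..1): plus | bathroom | support | wipe
Result = "plus bathroom support wipe"


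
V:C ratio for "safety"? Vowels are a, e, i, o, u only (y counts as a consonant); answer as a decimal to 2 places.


Word: "safety"
Vowels (a,e,i,o,u): 2
Consonants: 4
Ratio = 2/4
= 0.50


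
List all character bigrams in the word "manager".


Word: "manager" (length 7)
Number of bigrams = 7 - 2 + 1 = 6
  Position 0: "ma"
  Position 1: "an"
  Position 2: "na"
  Position 3: "ag"
  Position 4: "ge"
  Position 5: "er"
Bigrams = "ma", "an", "na", "ag", "ge", "er"


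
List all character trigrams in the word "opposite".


Word: "opposite" (length 8)
Number of trigrams = 8 - 3 + 1 = 6
  Position 0: "opp"
  Position 1: "ppo"
  Position 2: "pos"
  Position 3: "osi"
  Position 4: "sit"
  Position 5: "ite"
Trigrams = "opp", "ppo", "pos", "osi", "sit", "ite"


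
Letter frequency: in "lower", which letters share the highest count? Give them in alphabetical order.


Word: "lower"
Letter counts:
  'e': 1
  'l': 1
  'o': 1
  'r': 1
  'w': 1
Maximum count = 1
Most frequent = 'e', 'l', 'o', 'r', 'w' (1 time each)


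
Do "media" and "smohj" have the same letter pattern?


Pattern of "media": [0, 1, 2, 3, 4]
Pattern of "smohj": [0, 1, 2, 3, 4]
Patterns match
Same pattern = Yes


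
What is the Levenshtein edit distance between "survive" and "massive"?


Word 1: "survive" (length 7)
Word 2: "massive" (length 7)
One optimal edit sequence (insert/delete/substitute each cost 1):
  1. substitute 's' -> 'm'  (+1)
  2. substitute 'u' -> 'a'  (+1)
  3. substitute 'r' -> 's'  (+1)
  4. substitute 'v' -> 's'  (+1)
  5. keep 'i'
  6. keep 'v'
  7. keep 'e'
Total edit operations: 4
Edit distance = 4


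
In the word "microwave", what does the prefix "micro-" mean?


Prefix: micro-
As in: microwave -> micro- + wave
Meaning = small


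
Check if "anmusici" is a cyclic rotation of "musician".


Word: "musician", Candidate: "anmusici"
Method: check if candidate is substring of word+word
"musicianmusician" contains "anmusici"? Yes
Is rotation = Yes


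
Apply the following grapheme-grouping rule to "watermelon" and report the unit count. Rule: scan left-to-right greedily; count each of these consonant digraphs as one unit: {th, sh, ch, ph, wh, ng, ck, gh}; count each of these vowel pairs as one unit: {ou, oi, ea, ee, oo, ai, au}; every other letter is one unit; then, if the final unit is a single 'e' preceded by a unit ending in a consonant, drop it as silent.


Word: "watermelon" (10 letters)
Left-to-right scan:
  1. 'w' (letter)
  2. 'a' (letter)
  3. 't' (letter)
  4. 'e' (letter)
  5. 'r' (letter)
  6. 'm' (letter)
  7. 'e' (letter)
  8. 'l' (letter)
  9. 'o' (letter)
  10. 'n' (letter)
Units from scan: 10
Sound units = 10 units


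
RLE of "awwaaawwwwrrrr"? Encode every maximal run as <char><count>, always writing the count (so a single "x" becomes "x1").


String: "awwaaawwwwrrrr"
Scanning for consecutive runs:
  'a' x 1
  'w' x 2
  'a' x 3
  'w' x 4
  'r' x 4
RLE = "a1w2a3w4r4"


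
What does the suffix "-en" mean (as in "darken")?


Suffix: -en
Example: darken = dark + -en
Meaning = to make / become


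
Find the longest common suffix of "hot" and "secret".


Word 1: "hot"
Word 2: "secret"
Comparing from end:
  Pos -1: 't' == 't'
  Pos -2: 'o' != 'e' (stop)
LCS = "t" (length 1)


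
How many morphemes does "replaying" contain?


Word: "replaying"
Morphemes: re- | play | -ing
Each morpheme carries meaning
= 3 morphemes


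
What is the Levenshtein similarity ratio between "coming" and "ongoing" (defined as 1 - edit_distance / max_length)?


Word 1: "coming" (length 6)
Word 2: "ongoing" (length 7)
One optimal edit sequence:
  1. insert 'o'  (+1)
  2. substitute 'c' -> 'n'  (+1)
  3. substitute 'o' -> 'g'  (+1)
  4. substitute 'm' -> 'o'  (+1)
  5. keep 'i'
  6. keep 'n'
  7. keep 'g'
Edit distance = 4
Max length = max(6, 7) = 7
Similarity = 1 - 4/7
= 0.4286


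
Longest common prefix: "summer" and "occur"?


Word 1: "summer"
Word 2: "occur"
Comparing from start:
  Pos 0: 's' != 'o' (stop)
LCP = "" (length 0)


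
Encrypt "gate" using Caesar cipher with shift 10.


Word: "gate"
Shift: 10
Each letter → (letter + shift) mod 26:
  'g' (6) + 10 = 16 → 'q'
  'a' (0) + 10 = 10 → 'k'
  't' (19) + 10 = 3 → 'd'
  'e' (4) + 10 = 14 → 'o'
Result = "qkdo"


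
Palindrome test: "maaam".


Word: "maaam"
Reversed: "maaam"
Forward == Backward? maaam == maaam
Palindrome = Yes


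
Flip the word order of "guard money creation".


Original: "guard money creation"
Words (1..n): guard | money | creation
Reversed (n..1): creation | money | guard
Result = "creation money guard"


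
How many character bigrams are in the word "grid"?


Word: "grid" (length 4)
Number of 2-grams = length - 2 + 1 = 4 - 2 + 1
= 3


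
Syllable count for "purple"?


Word: "purple"
Syllable breakdown: pur | ple
Counting: 2 parts
= 2 syllables


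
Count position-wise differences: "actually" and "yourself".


Comparing character by character (same length = 8):
  Pos 0: 'a' vs 'y' !=
  Pos 1: 'c' vs 'o' !=
  Pos 2: 't' vs 'u' !=
  Pos 3: 'u' vs 'r' !=
  Pos 4: 'a' vs 's' !=
  Pos 5: 'l' vs 'e' !=
  Pos 6: 'l' vs 'l' =
  Pos 7: 'y' vs 'f' !=
Hamming distance = 7


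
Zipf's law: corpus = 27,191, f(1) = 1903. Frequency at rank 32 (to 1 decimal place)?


Zipf's law: f(r) = f(1) / r
f(1) = 1903
f(32) = 1903 / 32
= 59.5 occurrences


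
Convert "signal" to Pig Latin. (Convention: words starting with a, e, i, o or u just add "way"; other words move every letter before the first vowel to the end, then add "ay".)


Word: "signal"
Starts with consonant(s) → move to end, add 'ay'
Consonant cluster: "s"
Pig Latin = "ignalsay"


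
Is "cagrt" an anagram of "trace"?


Word 1: "trace" → sorted: acert
Word 2: "cagrt" → sorted: acgrt
Same letters? acert != acgrt
Anagram = No


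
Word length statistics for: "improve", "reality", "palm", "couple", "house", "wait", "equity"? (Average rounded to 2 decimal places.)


Lengths: "improve"=7, "reality"=7, "palm"=4, "couple"=6, "house"=5, "wait"=4, "equity"=6
Sum = 39, Count = 7
Average = 39/7 = 5.57
= avg=5.57, min=4, max=7


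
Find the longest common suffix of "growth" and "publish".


Word 1: "growth"
Word 2: "publish"
Comparing from end:
  Pos -1: 'h' == 'h'
  Pos -2: 't' != 's' (stop)
LCS = "h" (length 1)


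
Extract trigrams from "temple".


Word: "temple" (length 6)
Number of trigrams = 6 - 3 + 1 = 4
  Position 0: "tem"
  Position 1: "emp"
  Position 2: "mpl"
  Position 3: "ple"
Trigrams = "tem", "emp", "mpl", "ple"


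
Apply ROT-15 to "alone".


Word: "alone"
Shift: 15
Each letter → (letter + shift) mod 26:
  'a' (0) + 15 = 15 → 'p'
  'l' (11) + 15 = 0 → 'a'
  'o' (14) + 15 = 3 → 'd'
  'n' (13) + 15 = 2 → 'c'
  'e' (4) + 15 = 19 → 't'
Result = "padct"


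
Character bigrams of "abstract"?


Word: "abstract" (length 8)
Number of bigrams = 8 - 2 + 1 = 7
  Position 0: "ab"
  Position 1: "bs"
  Position 2: "st"
  Position 3: "tr"
  Position 4: "ra"
  Position 5: "ac"
  Position 6: "ct"
Bigrams = "ab", "bs", "st", "tr", "ra", "ac", "ct"


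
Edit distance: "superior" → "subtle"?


Word 1: "superior" (length 8)
Word 2: "subtle" (length 6)
One optimal edit sequence (insert/delete/substitute each cost 1):
  1. keep 's'
  2. keep 'u'
  3. delete 'p'  (+1)
  4. delete 'e'  (+1)
  5. substitute 'r' -> 'b'  (+1)
  6. substitute 'i' -> 't'  (+1)
  7. substitute 'o' -> 'l'  (+1)
  8. substitute 'r' -> 'e'  (+1)
Total edit operations: 6
Edit distance = 6


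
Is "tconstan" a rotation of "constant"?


Word: "constant", Candidate: "tconstan"
Method: check if candidate is substring of word+word
"constantconstant" contains "tconstan"? Yes
Is rotation = Yes


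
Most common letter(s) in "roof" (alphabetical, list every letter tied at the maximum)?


Word: "roof"
Letter counts:
  'f': 1
  'o': 2
  'r': 1
Maximum count = 2
Most frequent = 'o' (2 times each)


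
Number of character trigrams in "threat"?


Word: "threat" (length 6)
Number of 3-grams = length - 3 + 1 = 6 - 3 + 1
= 4


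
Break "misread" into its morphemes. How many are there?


Word: "misread"
Morphemes: mis- + read
Each morpheme carries meaning
= 2 morphemes


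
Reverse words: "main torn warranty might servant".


Original: "main torn warranty might servant"
Words (1..n): main | torn | warranty | might | servant
Reversed (n..1): servant | might | warranty | torn | main
Result = "servant might warranty torn main"


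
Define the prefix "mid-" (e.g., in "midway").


Prefix: mid-
Example: midway (mid- + way)
Meaning = middle


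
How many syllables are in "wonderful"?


Word: "wonderful"
Syllable breakdown: won | der | ful
Counting: 3 parts
= 3 syllables


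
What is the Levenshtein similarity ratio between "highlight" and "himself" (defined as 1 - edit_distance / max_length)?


Word 1: "highlight" (length 9)
Word 2: "himself" (length 7)
One optimal edit sequence:
  1. keep 'h'
  2. keep 'i'
  3. delete 'g'  (+1)
  4. delete 'h'  (+1)
  5. substitute 'l' -> 'm'  (+1)
  6. substitute 'i' -> 's'  (+1)
  7. substitute 'g' -> 'e'  (+1)
  8. substitute 'h' -> 'l'  (+1)
  9. substitute 't' -> 'f'  (+1)
Edit distance = 7
Max length = max(9, 7) = 9
Similarity = 1 - 7/9
= 0.2222


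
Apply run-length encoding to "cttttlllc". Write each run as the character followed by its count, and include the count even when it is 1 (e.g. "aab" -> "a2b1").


String: "cttttlllc"
Scanning for consecutive runs:
  'c' x 1
  't' x 4
  'l' x 3
  'c' x 1
RLE = "c1t4l3c1"


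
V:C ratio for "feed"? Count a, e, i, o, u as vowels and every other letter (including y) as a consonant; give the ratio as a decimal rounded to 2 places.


Word: "feed"
Vowels (a,e,i,o,u): 2
Consonants: 2
Ratio = 2/2
= 1.00


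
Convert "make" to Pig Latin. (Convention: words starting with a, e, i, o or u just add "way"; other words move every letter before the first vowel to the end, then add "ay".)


Word: "make"
Starts with consonant(s) → move to end, add 'ay'
Consonant cluster: "m"
Pig Latin = "akemay"


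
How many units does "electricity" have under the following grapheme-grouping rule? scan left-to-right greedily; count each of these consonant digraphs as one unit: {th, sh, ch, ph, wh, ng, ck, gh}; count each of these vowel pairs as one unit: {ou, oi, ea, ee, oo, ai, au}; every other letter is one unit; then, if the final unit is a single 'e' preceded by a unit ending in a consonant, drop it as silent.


Word: "electricity" (11 letters)
Left-to-right scan:
  1. 'e' (letter)
  2. 'l' (letter)
  3. 'e' (letter)
  4. 'c' (letter)
  5. 't' (letter)
  6. 'r' (letter)
  7. 'i' (letter)
  8. 'c' (letter)
  9. 'i' (letter)
  10. 't' (letter)
  11. 'y' (letter)
Units from scan: 11
Sound units = 11 units


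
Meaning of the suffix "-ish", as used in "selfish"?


Suffix: -ish
As in: selfish -> self + -ish
Meaning = somewhat / having the qualities of


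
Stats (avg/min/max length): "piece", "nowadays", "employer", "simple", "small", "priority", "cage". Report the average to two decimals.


Lengths: "piece"=5, "nowadays"=8, "employer"=8, "simple"=6, "small"=5, "priority"=8, "cage"=4
Sum = 44, Count = 7
Average = 44/7 = 6.29
= avg=6.29, min=4, max=8


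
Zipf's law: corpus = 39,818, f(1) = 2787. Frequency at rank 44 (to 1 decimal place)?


Zipf's law: f(r) = f(1) / r
f(1) = 2787
f(44) = 2787 / 44
= 63.3 occurrences


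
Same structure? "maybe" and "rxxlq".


Pattern of "maybe": [0, 1, 2, 3, 4]
Pattern of "rxxlq": [0, 1, 1, 2, 3]
Patterns do not match
Same pattern = No


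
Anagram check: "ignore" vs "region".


Word 1: "ignore" → sorted: eginor
Word 2: "region" → sorted: eginor
Same letters? eginor == eginor
Anagram = Yes


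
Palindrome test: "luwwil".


Word: "luwwil"
Reversed: "liwwul"
Forward == Backward? luwwil != liwwul
Palindrome = No


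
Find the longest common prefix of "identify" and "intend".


Word 1: "identify"
Word 2: "intend"
Comparing from start:
  Pos 0: 'i' == 'i'
  Pos 1: 'd' != 'n' (stop)
LCP = "i" (length 1)


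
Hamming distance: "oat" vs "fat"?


Comparing character by character (same length = 3):
  Pos 0: 'o' vs 'f' !=
  Pos 1: 'a' vs 'a' =
  Pos 2: 't' vs 't' =
Hamming distance = 1


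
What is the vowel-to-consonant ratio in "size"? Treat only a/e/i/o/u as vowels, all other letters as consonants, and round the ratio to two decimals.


Word: "size"
Vowels (a,e,i,o,u): 2
Consonants: 2
Ratio = 2/2
= 1.00


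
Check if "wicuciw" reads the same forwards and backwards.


Word: "wicuciw"
Reversed: "wicuciw"
Forward == Backward? wicuciw == wicuciw
Palindrome = Yes


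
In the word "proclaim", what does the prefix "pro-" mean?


Prefix: pro-
Example: proclaim = pro- + claim
Meaning = forward / in favor of


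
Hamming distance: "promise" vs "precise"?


Comparing character by character (same length = 7):
  Pos 0: 'p' vs 'p' =
  Pos 1: 'r' vs 'r' =
  Pos 2: 'o' vs 'e' !=
  Pos 3: 'm' vs 'c' !=
  Pos 4: 'i' vs 'i' =
  Pos 5: 's' vs 's' =
  Pos 6: 'e' vs 'e' =
Hamming distance = 2


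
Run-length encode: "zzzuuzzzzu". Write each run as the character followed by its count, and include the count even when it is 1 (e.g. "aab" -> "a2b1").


String: "zzzuuzzzzu"
Scanning for consecutive runs:
  'z' x 3
  'u' x 2
  'z' x 4
  'u' x 1
RLE = "z3u2z4u1"


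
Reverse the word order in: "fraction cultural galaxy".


Original: "fraction cultural galaxy"
Words (1..n): fraction | cultural | galaxy
Reversed (n..1): galaxy | cultural | fraction
Result = "galaxy cultural fraction"


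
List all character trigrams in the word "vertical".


Word: "vertical" (length 8)
Number of trigrams = 8 - 3 + 1 = 6
  Position 0: "ver"
  Position 1: "ert"
  Position 2: "rti"
  Position 3: "tic"
  Position 4: "ica"
  Position 5: "cal"
Trigrams = "ver", "ert", "rti", "tic", "ica", "cal"


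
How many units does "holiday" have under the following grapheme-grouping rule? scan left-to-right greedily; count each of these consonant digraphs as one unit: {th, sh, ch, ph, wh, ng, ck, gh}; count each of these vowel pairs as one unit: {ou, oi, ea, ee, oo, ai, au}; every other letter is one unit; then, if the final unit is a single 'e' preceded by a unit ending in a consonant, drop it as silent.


Word: "holiday" (7 letters)
Left-to-right scan:
  [1] 'h' (letter)
  [2] 'o' (letter)
  [3] 'l' (letter)
  [4] 'i' (letter)
  [5] 'd' (letter)
  [6] 'a' (letter)
  [7] 'y' (letter)
Units from scan: 7
Sound units = 7 units


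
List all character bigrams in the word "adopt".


Word: "adopt" (length 5)
Number of bigrams = 5 - 2 + 1 = 4
  Position 0: "ad"
  Position 1: "do"
  Position 2: "op"
  Position 3: "pt"
Bigrams = "ad", "do", "op", "pt"


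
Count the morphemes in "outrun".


Word: "outrun"
Morphemes: out- / run
Each morpheme carries meaning
= 2 morphemes


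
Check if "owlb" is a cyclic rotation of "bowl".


Word: "bowl", Candidate: "owlb"
Method: check if candidate is substring of word+word
"bowlbowl" contains "owlb"? Yes
Is rotation = Yes


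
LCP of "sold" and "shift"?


Word 1: "sold"
Word 2: "shift"
Comparing from start:
  Pos 0: 's' == 's'
  Pos 1: 'o' != 'h' (stop)
LCP = "s" (length 1)


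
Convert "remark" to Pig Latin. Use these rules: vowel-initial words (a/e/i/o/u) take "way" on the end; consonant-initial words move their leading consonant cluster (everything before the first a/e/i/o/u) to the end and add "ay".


Word: "remark"
Starts with consonant(s) → move to end, add 'ay'
Consonant cluster: "r"
Pig Latin = "emarkray"


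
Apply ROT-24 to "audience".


Word: "audience"
Shift: 24
Each letter → (letter + shift) mod 26:
  'a' (0) + 24 = 24 → 'y'
  'u' (20) + 24 = 18 → 's'
  'd' (3) + 24 = 1 → 'b'
  'i' (8) + 24 = 6 → 'g'
  'e' (4) + 24 = 2 → 'c'
  'n' (13) + 24 = 11 → 'l'
  'c' (2) + 24 = 0 → 'a'
  'e' (4) + 24 = 2 → 'c'
Result = "ysbgclac"


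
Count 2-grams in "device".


Word: "device" (length 6)
Number of 2-grams = length - 2 + 1 = 6 - 2 + 1
= 5


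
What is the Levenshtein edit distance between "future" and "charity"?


Word 1: "future" (length 6)
Word 2: "charity" (length 7)
One optimal edit sequence (insert/delete/substitute each cost 1):
  1. insert 'c'  (+1)
  2. substitute 'f' -> 'h'  (+1)
  3. substitute 'u' -> 'a'  (+1)
  4. substitute 't' -> 'r'  (+1)
  5. substitute 'u' -> 'i'  (+1)
  6. substitute 'r' -> 't'  (+1)
  7. substitute 'e' -> 'y'  (+1)
Total edit operations: 7
Edit distance = 7


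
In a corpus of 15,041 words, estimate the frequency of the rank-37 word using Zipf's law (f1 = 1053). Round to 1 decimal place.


Zipf's law: f(r) = f(1) / r
f(1) = 1053
f(37) = 1053 / 37
= 28.5 occurrences


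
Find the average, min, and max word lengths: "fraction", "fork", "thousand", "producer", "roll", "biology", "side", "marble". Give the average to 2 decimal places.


Lengths: "fraction"=8, "fork"=4, "thousand"=8, "producer"=8, "roll"=4, "biology"=7, "side"=4, "marble"=6
Sum = 49, Count = 8
Average = 49/8 = 6.13
= avg=6.13, min=4, max=8


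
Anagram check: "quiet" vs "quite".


Word 1: "quiet" → sorted: eiqtu
Word 2: "quite" → sorted: eiqtu
Same letters? eiqtu == eiqtu
Anagram = Yes


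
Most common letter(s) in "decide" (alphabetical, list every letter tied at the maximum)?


Word: "decide"
Letter counts:
  'c': 1
  'd': 2
  'e': 2
  'i': 1
Maximum count = 2
Most frequent = 'd', 'e' (2 times each)


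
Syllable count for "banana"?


Word: "banana"
Syllable breakdown: ba · na · na
Counting: 3 parts
= 3 syllables


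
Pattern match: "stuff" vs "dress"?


Pattern of "stuff": [0, 1, 2, 3, 3]
Pattern of "dress": [0, 1, 2, 3, 3]
Patterns match
Same pattern = Yes


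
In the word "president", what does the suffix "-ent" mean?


Suffix: -ent
Example: president = preside + -ent, with a spelling change
Meaning = one who / that which


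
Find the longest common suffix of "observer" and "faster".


Word 1: "observer"
Word 2: "faster"
Comparing from end:
  Pos -1: 'r' == 'r'
  Pos -2: 'e' == 'e'
  Pos -3: 'v' != 't' (stop)
LCS = "er" (length 2)


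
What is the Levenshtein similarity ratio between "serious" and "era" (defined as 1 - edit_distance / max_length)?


Word 1: "serious" (length 7)
Word 2: "era" (length 3)
One optimal edit sequence:
  1. delete 's'  (+1)
  2. keep 'e'
  3. keep 'r'
  4. delete 'i'  (+1)
  5. delete 'o'  (+1)
  6. delete 'u'  (+1)
  7. substitute 's' -> 'a'  (+1)
Edit distance = 5
Max length = max(7, 3) = 7
Similarity = 1 - 5/7
= 0.2857


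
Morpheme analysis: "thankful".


Word: "thankful"
Morphemes: thank + -ful
Each morpheme carries meaning
= 2 morphemes


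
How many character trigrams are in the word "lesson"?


Word: "lesson" (length 6)
Number of 3-grams = length - 3 + 1 = 6 - 3 + 1
= 4


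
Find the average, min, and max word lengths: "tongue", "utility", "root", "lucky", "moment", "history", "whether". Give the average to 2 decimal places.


Lengths: "tongue"=6, "utility"=7, "root"=4, "lucky"=5, "moment"=6, "history"=7, "whether"=7
Sum = 42, Count = 7
Average = 42/7 = 6.00
= avg=6.00, min=4, max=7


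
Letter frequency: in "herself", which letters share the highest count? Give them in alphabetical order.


Word: "herself"
Letter counts:
  'e': 2
  'f': 1
  'h': 1
  'l': 1
  'r': 1
  's': 1
Maximum count = 2
Most frequent = 'e' (2 times each)


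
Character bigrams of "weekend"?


Word: "weekend" (length 7)
Number of bigrams = 7 - 2 + 1 = 6
  Position 0: "we"
  Position 1: "ee"
  Position 2: "ek"
  Position 3: "ke"
  Position 4: "en"
  Position 5: "nd"
Bigrams = "we", "ee", "ek", "ke", "en", "nd"


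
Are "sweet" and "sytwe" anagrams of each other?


Word 1: "sweet" → sorted: eestw
Word 2: "sytwe" → sorted: estwy
Same letters? eestw != estwy
Anagram = No


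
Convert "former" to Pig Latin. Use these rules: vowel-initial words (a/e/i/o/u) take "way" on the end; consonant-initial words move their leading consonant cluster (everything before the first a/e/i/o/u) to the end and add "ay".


Word: "former"
Starts with consonant(s) → move to end, add 'ay'
Consonant cluster: "f"
Pig Latin = "ormerfay"


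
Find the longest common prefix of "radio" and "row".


Word 1: "radio"
Word 2: "row"
Comparing from start:
  Pos 0: 'r' == 'r'
  Pos 1: 'a' != 'o' (stop)
LCP = "r" (length 1)


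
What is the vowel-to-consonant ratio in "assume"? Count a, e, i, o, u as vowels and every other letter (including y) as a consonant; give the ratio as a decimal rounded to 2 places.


Word: "assume"
Vowels (a,e,i,o,u): 3
Consonants: 3
Ratio = 3/3
= 1.00


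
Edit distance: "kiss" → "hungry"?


Word 1: "kiss" (length 4)
Word 2: "hungry" (length 6)
One optimal edit sequence (insert/delete/substitute each cost 1):
  1. insert 'h'  (+1)
  2. insert 'u'  (+1)
  3. substitute 'k' -> 'n'  (+1)
  4. substitute 'i' -> 'g'  (+1)
  5. substitute 's' -> 'r'  (+1)
  6. substitute 's' -> 'y'  (+1)
Total edit operations: 6
Edit distance = 6


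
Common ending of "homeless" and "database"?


Word 1: "homeless"
Word 2: "database"
Comparing from end:
  Pos -1: 's' != 'e' (stop)
LCS = "" (length 0)


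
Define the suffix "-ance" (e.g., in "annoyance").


Suffix: -ance
Example: annoyance (annoy + -ance)
Meaning = state of


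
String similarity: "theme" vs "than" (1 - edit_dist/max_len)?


Word 1: "theme" (length 5)
Word 2: "than" (length 4)
One optimal edit sequence:
  1. keep 't'
  2. keep 'h'
  3. delete 'e'  (+1)
  4. substitute 'm' -> 'a'  (+1)
  5. substitute 'e' -> 'n'  (+1)
Edit distance = 3
Max length = max(5, 4) = 5
Similarity = 1 - 3/5
= 0.4000


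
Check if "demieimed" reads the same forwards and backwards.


Word: "demieimed"
Reversed: "demieimed"
Forward == Backward? demieimed == demieimed
Palindrome = Yes


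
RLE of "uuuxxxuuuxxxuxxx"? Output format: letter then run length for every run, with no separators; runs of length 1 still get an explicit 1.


String: "uuuxxxuuuxxxuxxx"
Scanning for consecutive runs:
  'u' x 3
  'x' x 3
  'u' x 3
  'x' x 3
  'u' x 1
  'x' x 3
RLE = "u3x3u3x3u1x3"


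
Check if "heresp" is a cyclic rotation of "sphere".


Word: "sphere", Candidate: "heresp"
Method: check if candidate is substring of word+word
"spheresphere" contains "heresp"? Yes
Is rotation = Yes


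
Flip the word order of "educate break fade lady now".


Original: "educate break fade lady now"
Words (1..n): educate | break | fade | lady | now
Reversed (n..1): now | lady | fade | break | educate
Result = "now lady fade break educate"


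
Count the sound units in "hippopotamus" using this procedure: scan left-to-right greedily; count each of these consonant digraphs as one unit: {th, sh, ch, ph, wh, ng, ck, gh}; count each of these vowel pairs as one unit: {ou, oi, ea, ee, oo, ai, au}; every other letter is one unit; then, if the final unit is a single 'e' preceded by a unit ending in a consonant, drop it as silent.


Word: "hippopotamus" (12 letters)
Left-to-right scan:
  (1) 'h' (letter)
  (2) 'i' (letter)
  (3) 'p' (letter)
  (4) 'p' (letter)
  (5) 'o' (letter)
  (6) 'p' (letter)
  (7) 'o' (letter)
  (8) 't' (letter)
  (9) 'a' (letter)
  (10) 'm' (letter)
  (11) 'u' (letter)
  (12) 's' (letter)
Units from scan: 12
Sound units = 12 units


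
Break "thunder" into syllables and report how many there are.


Word: "thunder"
Syllable breakdown: thun · der
Counting: 2 parts
= 2 syllables


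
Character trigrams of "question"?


Word: "question" (length 8)
Number of trigrams = 8 - 3 + 1 = 6
  Position 0: "que"
  Position 1: "ues"
  Position 2: "est"
  Position 3: "sti"
  Position 4: "tio"
  Position 5: "ion"
Trigrams = "que", "ues", "est", "sti", "tio", "ion"


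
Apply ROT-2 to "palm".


Word: "palm"
Shift: 2
Each letter → (letter + shift) mod 26:
  'p' (15) + 2 = 17 → 'r'
  'a' (0) + 2 = 2 → 'c'
  'l' (11) + 2 = 13 → 'n'
  'm' (12) + 2 = 14 → 'o'
Result = "rcno"


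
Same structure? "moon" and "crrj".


Pattern of "moon": [0, 1, 1, 2]
Pattern of "crrj": [0, 1, 1, 2]
Patterns match
Same pattern = Yes


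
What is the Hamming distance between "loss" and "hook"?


Comparing character by character (same length = 4):
  Pos 0: 'l' vs 'h' !=
  Pos 1: 'o' vs 'o' =
  Pos 2: 's' vs 'o' !=
  Pos 3: 's' vs 'k' !=
Hamming distance = 3


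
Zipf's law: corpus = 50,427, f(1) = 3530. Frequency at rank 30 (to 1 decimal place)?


Zipf's law: f(r) = f(1) / r
f(1) = 3530
f(30) = 3530 / 30
= 117.7 occurrences


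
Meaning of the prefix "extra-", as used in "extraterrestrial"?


Prefix: extra-
Example: extraterrestrial = extra- + terrestrial
Meaning = beyond


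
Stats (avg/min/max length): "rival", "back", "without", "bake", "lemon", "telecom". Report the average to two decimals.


Lengths: "rival"=5, "back"=4, "without"=7, "bake"=4, "lemon"=5, "telecom"=7
Sum = 32, Count = 6
Average = 32/6 = 5.33
= avg=5.33, min=4, max=7


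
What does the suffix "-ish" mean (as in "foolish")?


Suffix: -ish
Example: foolish (fool + -ish)
Meaning = somewhat / having the qualities of


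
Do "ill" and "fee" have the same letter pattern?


Pattern of "ill": [0, 1, 1]
Pattern of "fee": [0, 1, 1]
Patterns match
Same pattern = Yes


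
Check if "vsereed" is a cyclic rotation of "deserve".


Word: "deserve", Candidate: "vsereed"
Method: check if candidate is substring of word+word
"deservedeserve" contains "vsereed"? No
Is rotation = No


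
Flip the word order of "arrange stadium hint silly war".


Original: "arrange stadium hint silly war"
Words (1..n): arrange | stadium | hint | silly | war
Reversed (n..1): war | silly | hint | stadium | arrange
Result = "war silly hint stadium arrange"


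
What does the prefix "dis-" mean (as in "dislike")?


Prefix: dis-
As in: dislike -> dis- + like
Meaning = not / opposite


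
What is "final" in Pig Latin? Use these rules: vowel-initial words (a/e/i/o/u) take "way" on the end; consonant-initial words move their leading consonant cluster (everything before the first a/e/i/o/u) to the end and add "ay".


Word: "final"
Starts with consonant(s) → move to end, add 'ay'
Consonant cluster: "f"
Pig Latin = "inalfay"


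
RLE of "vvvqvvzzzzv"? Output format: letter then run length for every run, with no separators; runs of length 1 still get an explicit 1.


String: "vvvqvvzzzzv"
Scanning for consecutive runs:
  'v' x 3
  'q' x 1
  'v' x 2
  'z' x 4
  'v' x 1
RLE = "v3q1v2z4v1"


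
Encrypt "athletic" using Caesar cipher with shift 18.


Word: "athletic"
Shift: 18
Each letter → (letter + shift) mod 26:
  'a' (0) + 18 = 18 → 's'
  't' (19) + 18 = 11 → 'l'
  'h' (7) + 18 = 25 → 'z'
  'l' (11) + 18 = 3 → 'd'
  'e' (4) + 18 = 22 → 'w'
  't' (19) + 18 = 11 → 'l'
  'i' (8) + 18 = 0 → 'a'
  'c' (2) + 18 = 20 → 'u'
Result = "slzdwlau"


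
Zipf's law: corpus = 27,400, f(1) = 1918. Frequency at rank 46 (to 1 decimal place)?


Zipf's law: f(r) = f(1) / r
f(1) = 1918
f(46) = 1918 / 46
= 41.7 occurrences


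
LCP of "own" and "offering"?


Word 1: "own"
Word 2: "offering"
Comparing from start:
  Pos 0: 'o' == 'o'
  Pos 1: 'w' != 'f' (stop)
LCP = "o" (length 1)


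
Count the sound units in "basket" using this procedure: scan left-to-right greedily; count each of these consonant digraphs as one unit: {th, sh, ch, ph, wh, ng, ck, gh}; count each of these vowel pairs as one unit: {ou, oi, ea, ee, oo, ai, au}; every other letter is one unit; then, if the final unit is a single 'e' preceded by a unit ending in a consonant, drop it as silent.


Word: "basket" (6 letters)
Left-to-right scan:
  (1) 'b' (letter)
  (2) 'a' (letter)
  (3) 's' (letter)
  (4) 'k' (letter)
  (5) 'e' (letter)
  (6) 't' (letter)
Units from scan: 6
Sound units = 6 units


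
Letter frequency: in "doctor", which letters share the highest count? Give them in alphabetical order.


Word: "doctor"
Letter counts:
  'c': 1
  'd': 1
  'o': 2
  'r': 1
  't': 1
Maximum count = 2
Most frequent = 'o' (2 times each)


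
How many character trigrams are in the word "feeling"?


Word: "feeling" (length 7)
Number of 3-grams = length - 3 + 1 = 7 - 3 + 1
= 5


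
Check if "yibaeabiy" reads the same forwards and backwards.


Word: "yibaeabiy"
Reversed: "yibaeabiy"
Forward == Backward? yibaeabiy == yibaeabiy
Palindrome = Yes


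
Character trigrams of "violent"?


Word: "violent" (length 7)
Number of trigrams = 7 - 3 + 1 = 5
  Position 0: "vio"
  Position 1: "iol"
  Position 2: "ole"
  Position 3: "len"
  Position 4: "ent"
Trigrams = "vio", "iol", "ole", "len", "ent"


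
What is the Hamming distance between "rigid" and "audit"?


Comparing character by character (same length = 5):
  Pos 0: 'r' vs 'a' !=
  Pos 1: 'i' vs 'u' !=
  Pos 2: 'g' vs 'd' !=
  Pos 3: 'i' vs 'i' =
  Pos 4: 'd' vs 't' !=
Hamming distance = 4


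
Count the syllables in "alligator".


Word: "alligator"
Syllable breakdown: al · li · ga · tor
Counting: 4 parts
= 4 syllables


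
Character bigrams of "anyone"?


Word: "anyone" (length 6)
Number of bigrams = 6 - 2 + 1 = 5
  Position 0: "an"
  Position 1: "ny"
  Position 2: "yo"
  Position 3: "on"
  Position 4: "ne"
Bigrams = "an", "ny", "yo", "on", "ne"


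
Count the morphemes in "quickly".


Word: "quickly"
Morphemes: quick / -ly
Each morpheme carries meaning
= 2 morphemes


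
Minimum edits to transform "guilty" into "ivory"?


Word 1: "guilty" (length 6)
Word 2: "ivory" (length 5)
One optimal edit sequence (insert/delete/substitute each cost 1):
  1. delete 'g'  (+1)
  2. substitute 'u' -> 'i'  (+1)
  3. substitute 'i' -> 'v'  (+1)
  4. substitute 'l' -> 'o'  (+1)
  5. substitute 't' -> 'r'  (+1)
  6. keep 'y'
Total edit operations: 5
Edit distance = 5


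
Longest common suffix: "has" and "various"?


Word 1: "has"
Word 2: "various"
Comparing from end:
  Pos -1: 's' == 's'
  Pos -2: 'a' != 'u' (stop)
LCS = "s" (length 1)


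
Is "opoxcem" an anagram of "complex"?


Word 1: "complex" → sorted: celmopx
Word 2: "opoxcem" → sorted: cemoopx
Same letters? celmopx != cemoopx
Anagram = No


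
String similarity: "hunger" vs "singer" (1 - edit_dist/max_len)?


Word 1: "hunger" (length 6)
Word 2: "singer" (length 6)
One optimal edit sequence:
  1. substitute 'h' -> 's'  (+1)
  2. substitute 'u' -> 'i'  (+1)
  3. keep 'n'
  4. keep 'g'
  5. keep 'e'
  6. keep 'r'
Edit distance = 2
Max length = max(6, 6) = 6
Similarity = 1 - 2/6
= 0.6667


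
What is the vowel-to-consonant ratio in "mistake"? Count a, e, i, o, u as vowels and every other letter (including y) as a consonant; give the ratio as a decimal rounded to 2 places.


Word: "mistake"
Vowels (a,e,i,o,u): 3
Consonants: 4
Ratio = 3/4
= 0.75


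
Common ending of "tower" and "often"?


Word 1: "tower"
Word 2: "often"
Comparing from end:
  Pos -1: 'r' != 'n' (stop)
LCS = "" (length 0)


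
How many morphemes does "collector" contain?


Word: "collector"
Morphemes: collect + -or
Each morpheme carries meaning
= 2 morphemes


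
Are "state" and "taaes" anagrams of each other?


Word 1: "state" → sorted: aestt
Word 2: "taaes" → sorted: aaest
Same letters? aestt != aaest
Anagram = No


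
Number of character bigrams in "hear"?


Word: "hear" (length 4)
Number of 2-grams = length - 2 + 1 = 4 - 2 + 1
= 3


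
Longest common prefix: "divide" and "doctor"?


Word 1: "divide"
Word 2: "doctor"
Comparing from start:
  Pos 0: 'd' == 'd'
  Pos 1: 'i' != 'o' (stop)
LCP = "d" (length 1)


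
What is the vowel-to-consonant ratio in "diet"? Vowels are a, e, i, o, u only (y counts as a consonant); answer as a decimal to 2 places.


Word: "diet"
Vowels (a,e,i,o,u): 2
Consonants: 2
Ratio = 2/2
= 1.00


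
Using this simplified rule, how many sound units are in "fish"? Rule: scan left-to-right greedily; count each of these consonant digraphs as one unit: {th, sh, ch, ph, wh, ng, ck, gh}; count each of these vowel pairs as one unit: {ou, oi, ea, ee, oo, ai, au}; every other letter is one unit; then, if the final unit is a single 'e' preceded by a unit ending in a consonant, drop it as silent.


Word: "fish" (4 letters)
Left-to-right scan:
  [1] 'f' (letter)
  [2] 'i' (letter)
  [3] 'sh' (digraph)
Units from scan: 3
Sound units = 3 units


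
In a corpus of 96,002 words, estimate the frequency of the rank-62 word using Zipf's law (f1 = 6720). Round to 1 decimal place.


Zipf's law: f(r) = f(1) / r
f(1) = 6720
f(62) = 6720 / 62
= 108.4 occurrences


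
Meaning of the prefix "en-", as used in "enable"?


Prefix: en-
Example: enable (en- + able)
Meaning = cause to / put into


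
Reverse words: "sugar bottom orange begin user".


Original: "sugar bottom orange begin user"
Words (1..n): sugar | bottom | orange | begin | user
Reversed (n..1): user | begin | orange | bottom | sugar
Result = "user begin orange bottom sugar"


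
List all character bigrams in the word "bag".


Word: "bag" (length 3)
Number of bigrams = 3 - 2 + 1 = 2
  Position 0: "ba"
  Position 1: "ag"
Bigrams = "ba", "ag"


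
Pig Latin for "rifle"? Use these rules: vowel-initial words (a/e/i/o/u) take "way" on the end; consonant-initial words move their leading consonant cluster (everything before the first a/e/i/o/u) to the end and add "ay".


Word: "rifle"
Starts with consonant(s) → move to end, add 'ay'
Consonant cluster: "r"
Pig Latin = "ifleray"


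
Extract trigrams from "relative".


Word: "relative" (length 8)
Number of trigrams = 8 - 3 + 1 = 6
  Position 0: "rel"
  Position 1: "ela"
  Position 2: "lat"
  Position 3: "ati"
  Position 4: "tiv"
  Position 5: "ive"
Trigrams = "rel", "ela", "lat", "ati", "tiv", "ive"


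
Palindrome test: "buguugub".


Word: "buguugub"
Reversed: "buguugub"
Forward == Backward? buguugub == buguugub
Palindrome = Yes


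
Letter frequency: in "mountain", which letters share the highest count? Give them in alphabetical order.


Word: "mountain"
Letter counts:
  'a': 1
  'i': 1
  'm': 1
  'n': 2
  'o': 1
  't': 1
  'u': 1
Maximum count = 2
Most frequent = 'n' (2 times each)


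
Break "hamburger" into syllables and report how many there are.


Word: "hamburger"
Syllable breakdown: ham · bur · ger
Counting: 3 parts
= 3 syllables


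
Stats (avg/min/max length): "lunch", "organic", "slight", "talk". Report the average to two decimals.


Lengths: "lunch"=5, "organic"=7, "slight"=6, "talk"=4
Sum = 22, Count = 4
Average = 22/4 = 5.50
= avg=5.50, min=4, max=7


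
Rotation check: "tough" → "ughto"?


Word: "tough", Candidate: "ughto"
Method: check if candidate is substring of word+word
"toughtough" contains "ughto"? Yes
Is rotation = Yes


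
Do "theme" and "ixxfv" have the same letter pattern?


Pattern of "theme": [0, 1, 2, 3, 2]
Pattern of "ixxfv": [0, 1, 1, 2, 3]
Patterns do not match
Same pattern = No


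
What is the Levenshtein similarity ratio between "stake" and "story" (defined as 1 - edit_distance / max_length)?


Word 1: "stake" (length 5)
Word 2: "story" (length 5)
One optimal edit sequence:
  1. keep 's'
  2. keep 't'
  3. substitute 'a' -> 'o'  (+1)
  4. substitute 'k' -> 'r'  (+1)
  5. substitute 'e' -> 'y'  (+1)
Edit distance = 3
Max length = max(5, 5) = 5
Similarity = 1 - 3/5
= 0.4000


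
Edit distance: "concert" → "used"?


Word 1: "concert" (length 7)
Word 2: "used" (length 4)
One optimal edit sequence (insert/delete/substitute each cost 1):
  1. delete 'c'  (+1)
  2. delete 'o'  (+1)
  3. substitute 'n' -> 'u'  (+1)
  4. substitute 'c' -> 's'  (+1)
  5. keep 'e'
  6. delete 'r'  (+1)
  7. substitute 't' -> 'd'  (+1)
Total edit operations: 6
Edit distance = 6
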